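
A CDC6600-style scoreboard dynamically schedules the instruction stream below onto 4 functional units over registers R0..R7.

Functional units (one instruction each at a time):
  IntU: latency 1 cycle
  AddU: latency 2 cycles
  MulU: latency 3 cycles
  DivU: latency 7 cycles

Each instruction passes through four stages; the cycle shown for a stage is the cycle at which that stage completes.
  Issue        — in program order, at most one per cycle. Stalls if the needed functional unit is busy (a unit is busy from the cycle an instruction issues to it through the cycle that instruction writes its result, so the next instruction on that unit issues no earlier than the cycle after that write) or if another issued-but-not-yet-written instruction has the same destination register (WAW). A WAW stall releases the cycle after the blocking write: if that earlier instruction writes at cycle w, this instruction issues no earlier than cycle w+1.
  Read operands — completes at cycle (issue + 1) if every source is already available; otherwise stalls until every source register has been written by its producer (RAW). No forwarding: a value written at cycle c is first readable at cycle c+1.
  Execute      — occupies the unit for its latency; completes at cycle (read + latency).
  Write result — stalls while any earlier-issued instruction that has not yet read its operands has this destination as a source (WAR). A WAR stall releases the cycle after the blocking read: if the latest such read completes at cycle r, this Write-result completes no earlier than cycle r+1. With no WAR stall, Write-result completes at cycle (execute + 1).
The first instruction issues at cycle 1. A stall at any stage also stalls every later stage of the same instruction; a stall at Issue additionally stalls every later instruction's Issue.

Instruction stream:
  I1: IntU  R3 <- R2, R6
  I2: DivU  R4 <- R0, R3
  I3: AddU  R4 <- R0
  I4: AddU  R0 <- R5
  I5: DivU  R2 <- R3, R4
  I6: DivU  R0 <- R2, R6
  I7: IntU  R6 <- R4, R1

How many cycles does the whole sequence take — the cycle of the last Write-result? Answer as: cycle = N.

cycle = 39

[1] I1→IntU
[2] I1 RO | I2→DivU
[3] I1 EX
[4] I1 WR R3
[5] I2 RO
[12] I2 EX
[13] I2 WR R4
[14] I3→AddU
[15] I3 RO
[17] I3 EX
[18] I3 WR R4
[19] I4→AddU
[20] I4 RO | I5→DivU
[21] I5 RO
[22] I4 EX
[23] I4 WR R0
[28] I5 EX
[29] I5 WR R2
[30] I6→DivU
[31] I6 RO | I7→IntU
[32] I7 RO
[33] I7 EX
[34] I7 WR R6
[38] I6 EX
[39] I6 WR R0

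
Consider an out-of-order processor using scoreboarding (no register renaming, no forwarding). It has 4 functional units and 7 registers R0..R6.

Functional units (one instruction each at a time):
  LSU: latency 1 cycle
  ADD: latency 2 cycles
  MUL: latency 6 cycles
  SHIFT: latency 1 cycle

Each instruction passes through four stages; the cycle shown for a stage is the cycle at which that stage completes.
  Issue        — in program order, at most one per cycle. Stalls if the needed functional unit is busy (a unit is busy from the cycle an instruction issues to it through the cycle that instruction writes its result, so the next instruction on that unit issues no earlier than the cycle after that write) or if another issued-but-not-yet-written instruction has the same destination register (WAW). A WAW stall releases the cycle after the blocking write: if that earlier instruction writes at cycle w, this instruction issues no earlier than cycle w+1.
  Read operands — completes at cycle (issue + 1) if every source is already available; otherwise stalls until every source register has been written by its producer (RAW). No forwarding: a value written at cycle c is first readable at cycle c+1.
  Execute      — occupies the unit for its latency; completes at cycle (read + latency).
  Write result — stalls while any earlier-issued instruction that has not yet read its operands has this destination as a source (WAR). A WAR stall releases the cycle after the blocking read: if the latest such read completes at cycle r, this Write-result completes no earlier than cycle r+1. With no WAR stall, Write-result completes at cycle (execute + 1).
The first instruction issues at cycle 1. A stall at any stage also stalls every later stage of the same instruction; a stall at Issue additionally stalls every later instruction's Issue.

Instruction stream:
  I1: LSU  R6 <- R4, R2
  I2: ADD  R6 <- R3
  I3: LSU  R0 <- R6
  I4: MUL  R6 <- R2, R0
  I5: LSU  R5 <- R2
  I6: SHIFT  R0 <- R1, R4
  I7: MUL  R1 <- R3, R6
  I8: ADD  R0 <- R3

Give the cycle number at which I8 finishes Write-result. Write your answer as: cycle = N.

cycle 1: I1→LSU
cycle 2: I1 RO
cycle 3: I1 EX
cycle 4: I1 WR R6
cycle 5: I2→ADD
cycle 6: I2 RO · I3→LSU
cycle 8: I2 EX
cycle 9: I2 WR R6
cycle 10: I3 RO · I4→MUL
cycle 11: I3 EX
cycle 12: I3 WR R0
cycle 13: I4 RO · I5→LSU
cycle 14: I5 RO · I6→SHIFT
cycle 15: I5 EX · I6 RO
cycle 16: I5 WR R5 · I6 EX
cycle 17: I6 WR R0
cycle 19: I4 EX
cycle 20: I4 WR R6
cycle 21: I7→MUL
cycle 22: I7 RO · I8→ADD
cycle 23: I8 RO
cycle 25: I8 EX
cycle 26: I8 WR R0
cycle 28: I7 EX
cycle 29: I7 WR R1

cycle = 26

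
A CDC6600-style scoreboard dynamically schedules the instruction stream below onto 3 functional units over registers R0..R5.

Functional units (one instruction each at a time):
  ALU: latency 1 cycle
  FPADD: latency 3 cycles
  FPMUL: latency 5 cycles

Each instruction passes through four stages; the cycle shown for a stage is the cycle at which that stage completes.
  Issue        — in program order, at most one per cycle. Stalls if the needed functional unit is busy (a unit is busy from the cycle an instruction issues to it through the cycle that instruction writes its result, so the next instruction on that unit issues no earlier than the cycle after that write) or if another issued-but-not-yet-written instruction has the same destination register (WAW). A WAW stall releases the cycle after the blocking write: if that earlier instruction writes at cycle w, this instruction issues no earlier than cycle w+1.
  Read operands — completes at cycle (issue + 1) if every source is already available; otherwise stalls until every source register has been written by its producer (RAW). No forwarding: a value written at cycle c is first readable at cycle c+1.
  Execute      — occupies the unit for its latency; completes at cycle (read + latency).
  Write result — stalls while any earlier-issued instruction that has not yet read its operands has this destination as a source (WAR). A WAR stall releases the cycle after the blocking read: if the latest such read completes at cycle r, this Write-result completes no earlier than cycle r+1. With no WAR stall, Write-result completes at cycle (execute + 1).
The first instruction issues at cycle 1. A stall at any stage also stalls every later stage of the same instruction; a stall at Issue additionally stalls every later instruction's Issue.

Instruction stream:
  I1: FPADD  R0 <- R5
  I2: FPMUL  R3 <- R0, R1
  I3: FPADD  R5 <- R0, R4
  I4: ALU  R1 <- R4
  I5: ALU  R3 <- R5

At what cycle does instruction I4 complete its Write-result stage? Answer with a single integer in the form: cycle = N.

cycle = 11

I1 -> (1, 2, 5, 6)
I2 -> (2, 7, 12, 13)  // RAW R0: wait I1 write@6
I3 -> (7, 8, 11, 12)  // struct: FPADD busy until I1 writes@6
I4 -> (8, 9, 10, 11)
I5 -> (14, 15, 16, 17)  // WAW R3: wait I2 write@13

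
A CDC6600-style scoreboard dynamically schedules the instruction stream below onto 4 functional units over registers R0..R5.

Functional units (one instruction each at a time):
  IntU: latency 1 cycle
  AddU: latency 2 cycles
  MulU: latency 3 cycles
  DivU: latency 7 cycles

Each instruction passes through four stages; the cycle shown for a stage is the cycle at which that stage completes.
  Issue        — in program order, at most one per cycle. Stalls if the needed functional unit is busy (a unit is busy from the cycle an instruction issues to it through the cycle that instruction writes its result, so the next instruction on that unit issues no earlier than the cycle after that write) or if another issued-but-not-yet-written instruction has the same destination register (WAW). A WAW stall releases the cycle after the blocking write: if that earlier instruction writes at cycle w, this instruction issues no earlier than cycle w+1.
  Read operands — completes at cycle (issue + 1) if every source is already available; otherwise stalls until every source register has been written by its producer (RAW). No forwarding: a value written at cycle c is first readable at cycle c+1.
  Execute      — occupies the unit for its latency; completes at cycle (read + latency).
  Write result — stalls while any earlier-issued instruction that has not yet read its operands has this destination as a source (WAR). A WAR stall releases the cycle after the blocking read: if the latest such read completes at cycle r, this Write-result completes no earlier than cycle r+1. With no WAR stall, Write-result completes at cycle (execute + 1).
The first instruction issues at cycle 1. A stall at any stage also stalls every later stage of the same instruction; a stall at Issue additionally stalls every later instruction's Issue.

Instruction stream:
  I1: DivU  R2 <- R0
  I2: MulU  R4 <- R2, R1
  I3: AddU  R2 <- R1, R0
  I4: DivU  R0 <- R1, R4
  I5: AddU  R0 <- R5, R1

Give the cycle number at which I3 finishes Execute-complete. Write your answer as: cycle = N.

I1: IS=1 RO=2 EX=9 WR=10
I2: IS=2 RO=11 EX=14 WR=15  [RAW R2: wait I1 write@10]
I3: IS=11 RO=12 EX=14 WR=15  [WAW R2: wait I1 write@10]
I4: IS=12 RO=16 EX=23 WR=24  [RAW R4: wait I2 write@15]
I5: IS=25 RO=26 EX=28 WR=29  [WAW R0: wait I4 write@24]

cycle = 14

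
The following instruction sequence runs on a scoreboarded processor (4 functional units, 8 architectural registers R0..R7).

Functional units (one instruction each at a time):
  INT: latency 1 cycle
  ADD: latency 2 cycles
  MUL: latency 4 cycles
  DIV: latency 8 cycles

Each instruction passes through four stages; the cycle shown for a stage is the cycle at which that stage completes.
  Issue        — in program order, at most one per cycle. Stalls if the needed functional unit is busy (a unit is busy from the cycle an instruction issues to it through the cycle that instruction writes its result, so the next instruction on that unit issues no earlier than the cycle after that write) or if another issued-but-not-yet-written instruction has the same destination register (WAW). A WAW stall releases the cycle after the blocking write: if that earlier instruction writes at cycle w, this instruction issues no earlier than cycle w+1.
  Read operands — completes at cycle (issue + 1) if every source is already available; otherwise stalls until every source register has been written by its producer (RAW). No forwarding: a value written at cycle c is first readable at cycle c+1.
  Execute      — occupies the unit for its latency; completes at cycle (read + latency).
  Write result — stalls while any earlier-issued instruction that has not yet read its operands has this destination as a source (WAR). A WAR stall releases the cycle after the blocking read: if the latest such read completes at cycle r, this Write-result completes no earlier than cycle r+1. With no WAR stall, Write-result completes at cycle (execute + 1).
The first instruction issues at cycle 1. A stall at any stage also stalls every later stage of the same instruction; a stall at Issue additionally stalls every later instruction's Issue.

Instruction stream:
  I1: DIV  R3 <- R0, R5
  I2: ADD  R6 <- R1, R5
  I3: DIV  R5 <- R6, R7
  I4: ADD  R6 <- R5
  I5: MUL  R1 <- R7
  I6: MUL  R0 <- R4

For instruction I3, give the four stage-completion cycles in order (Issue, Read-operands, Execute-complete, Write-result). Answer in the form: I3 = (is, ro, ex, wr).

I3 = (12, 13, 21, 22)

c1: I1 dispatched to DIV
c2: I1 operands ready, I2 dispatched to ADD
c3: I2 operands ready
c5: I2 complete
c6: R6←I2
c10: I1 complete
c11: R3←I1
c12: I3 dispatched to DIV
c13: I3 operands ready, I4 dispatched to ADD
c14: I5 dispatched to MUL
c15: I5 operands ready
c19: I5 complete
c20: R1←I5
c21: I3 complete, I6 dispatched to MUL
c22: R5←I3, I6 operands ready
c23: I4 operands ready
c25: I4 complete
c26: R6←I4, I6 complete
c27: R0←I6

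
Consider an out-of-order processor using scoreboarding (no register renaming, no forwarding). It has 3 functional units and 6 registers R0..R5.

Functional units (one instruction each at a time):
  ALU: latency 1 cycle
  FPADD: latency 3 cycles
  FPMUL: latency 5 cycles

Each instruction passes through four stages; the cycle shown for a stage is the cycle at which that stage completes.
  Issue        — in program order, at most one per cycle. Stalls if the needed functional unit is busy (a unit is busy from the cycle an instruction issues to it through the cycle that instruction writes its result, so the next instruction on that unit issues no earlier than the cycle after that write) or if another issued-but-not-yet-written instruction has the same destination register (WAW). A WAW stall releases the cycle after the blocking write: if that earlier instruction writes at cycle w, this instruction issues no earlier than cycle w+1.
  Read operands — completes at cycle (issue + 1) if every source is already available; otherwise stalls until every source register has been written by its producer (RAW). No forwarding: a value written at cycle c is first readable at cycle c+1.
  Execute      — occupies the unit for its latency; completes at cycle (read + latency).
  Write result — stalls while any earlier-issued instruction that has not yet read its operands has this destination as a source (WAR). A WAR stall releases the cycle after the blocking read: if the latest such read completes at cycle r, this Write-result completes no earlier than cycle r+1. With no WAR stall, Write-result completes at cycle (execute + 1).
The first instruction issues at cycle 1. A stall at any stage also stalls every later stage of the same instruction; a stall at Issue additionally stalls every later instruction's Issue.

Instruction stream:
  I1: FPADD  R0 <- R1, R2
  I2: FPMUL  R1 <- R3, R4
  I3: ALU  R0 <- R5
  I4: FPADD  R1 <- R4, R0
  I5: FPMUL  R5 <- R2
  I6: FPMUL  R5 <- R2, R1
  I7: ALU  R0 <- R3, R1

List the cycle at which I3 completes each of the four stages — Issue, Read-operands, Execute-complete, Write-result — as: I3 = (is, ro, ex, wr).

I3 = (7, 8, 9, 10)

I1  is:1  ro:2  ex:5  wr:6
I2  is:2  ro:3  ex:8  wr:9
I3  is:7  ro:8  ex:9  wr:10  — WAW R0: wait I1 write@6
I4  is:10  ro:11  ex:14  wr:15  — WAW R1: wait I2 write@9
I5  is:11  ro:12  ex:17  wr:18
I6  is:19  ro:20  ex:25  wr:26  — struct: FPMUL busy until I5 writes@18
I7  is:20  ro:21  ex:22  wr:23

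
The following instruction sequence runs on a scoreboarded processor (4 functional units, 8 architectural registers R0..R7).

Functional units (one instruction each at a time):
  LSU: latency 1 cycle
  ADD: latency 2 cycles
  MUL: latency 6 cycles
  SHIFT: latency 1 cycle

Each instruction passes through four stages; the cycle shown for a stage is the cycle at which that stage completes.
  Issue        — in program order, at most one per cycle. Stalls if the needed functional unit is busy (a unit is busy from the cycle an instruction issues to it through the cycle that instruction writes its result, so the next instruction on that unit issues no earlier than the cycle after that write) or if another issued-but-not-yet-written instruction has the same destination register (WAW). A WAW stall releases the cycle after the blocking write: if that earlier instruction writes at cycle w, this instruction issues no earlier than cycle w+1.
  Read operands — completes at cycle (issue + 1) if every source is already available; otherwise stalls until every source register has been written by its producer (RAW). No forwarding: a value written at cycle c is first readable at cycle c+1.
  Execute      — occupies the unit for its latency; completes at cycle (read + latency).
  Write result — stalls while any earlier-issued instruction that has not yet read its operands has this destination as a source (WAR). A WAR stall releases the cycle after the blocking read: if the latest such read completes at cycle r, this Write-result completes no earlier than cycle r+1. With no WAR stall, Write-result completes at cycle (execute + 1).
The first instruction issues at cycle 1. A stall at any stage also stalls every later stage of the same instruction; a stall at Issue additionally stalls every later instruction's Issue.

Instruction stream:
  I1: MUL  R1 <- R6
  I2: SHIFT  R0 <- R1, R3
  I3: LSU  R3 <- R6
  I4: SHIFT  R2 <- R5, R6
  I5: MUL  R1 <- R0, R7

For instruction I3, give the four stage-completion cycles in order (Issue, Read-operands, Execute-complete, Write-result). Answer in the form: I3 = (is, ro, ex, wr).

I3 = (3, 4, 5, 11)

I1: IS=1 RO=2 EX=8 WR=9
I2: IS=2 RO=10 EX=11 WR=12  [RAW R1: wait I1 write@9]
I3: IS=3 RO=4 EX=5 WR=11  [WAR R3: wait I2 read@10]
I4: IS=13 RO=14 EX=15 WR=16  [struct: SHIFT busy until I2 writes@12]
I5: IS=14 RO=15 EX=21 WR=22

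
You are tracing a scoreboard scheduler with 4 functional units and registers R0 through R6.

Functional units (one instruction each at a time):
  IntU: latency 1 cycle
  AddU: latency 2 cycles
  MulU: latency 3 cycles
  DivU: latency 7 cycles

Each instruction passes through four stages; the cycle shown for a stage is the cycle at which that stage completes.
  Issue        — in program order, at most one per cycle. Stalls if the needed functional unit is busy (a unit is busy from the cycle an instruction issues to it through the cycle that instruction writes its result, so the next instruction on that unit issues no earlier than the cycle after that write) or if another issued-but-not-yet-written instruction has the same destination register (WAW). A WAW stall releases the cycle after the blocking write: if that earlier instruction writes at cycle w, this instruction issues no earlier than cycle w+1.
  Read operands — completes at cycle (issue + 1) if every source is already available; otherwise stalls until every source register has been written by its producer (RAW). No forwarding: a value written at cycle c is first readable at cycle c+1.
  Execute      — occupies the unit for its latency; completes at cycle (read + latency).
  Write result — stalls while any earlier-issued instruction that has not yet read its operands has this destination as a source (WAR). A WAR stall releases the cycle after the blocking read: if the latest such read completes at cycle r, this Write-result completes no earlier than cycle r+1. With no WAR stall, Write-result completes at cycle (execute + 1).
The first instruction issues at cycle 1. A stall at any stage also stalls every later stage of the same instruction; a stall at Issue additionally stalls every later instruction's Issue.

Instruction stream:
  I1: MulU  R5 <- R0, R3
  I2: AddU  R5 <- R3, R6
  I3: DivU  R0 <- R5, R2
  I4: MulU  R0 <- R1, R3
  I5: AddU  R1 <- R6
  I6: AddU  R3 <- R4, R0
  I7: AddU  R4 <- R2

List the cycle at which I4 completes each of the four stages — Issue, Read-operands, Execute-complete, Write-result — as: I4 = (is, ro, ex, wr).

c1: I1→MulU
c2: I1 RO
c5: I1 EX
c6: I1 WR R5
c7: I2→AddU
c8: I2 RO; I3→DivU
c10: I2 EX
c11: I2 WR R5
c12: I3 RO
c19: I3 EX
c20: I3 WR R0
c21: I4→MulU
c22: I4 RO; I5→AddU
c23: I5 RO
c25: I4 EX; I5 EX
c26: I4 WR R0; I5 WR R1
c27: I6→AddU
c28: I6 RO
c30: I6 EX
c31: I6 WR R3
c32: I7→AddU
c33: I7 RO
c35: I7 EX
c36: I7 WR R4

I4 = (21, 22, 25, 26)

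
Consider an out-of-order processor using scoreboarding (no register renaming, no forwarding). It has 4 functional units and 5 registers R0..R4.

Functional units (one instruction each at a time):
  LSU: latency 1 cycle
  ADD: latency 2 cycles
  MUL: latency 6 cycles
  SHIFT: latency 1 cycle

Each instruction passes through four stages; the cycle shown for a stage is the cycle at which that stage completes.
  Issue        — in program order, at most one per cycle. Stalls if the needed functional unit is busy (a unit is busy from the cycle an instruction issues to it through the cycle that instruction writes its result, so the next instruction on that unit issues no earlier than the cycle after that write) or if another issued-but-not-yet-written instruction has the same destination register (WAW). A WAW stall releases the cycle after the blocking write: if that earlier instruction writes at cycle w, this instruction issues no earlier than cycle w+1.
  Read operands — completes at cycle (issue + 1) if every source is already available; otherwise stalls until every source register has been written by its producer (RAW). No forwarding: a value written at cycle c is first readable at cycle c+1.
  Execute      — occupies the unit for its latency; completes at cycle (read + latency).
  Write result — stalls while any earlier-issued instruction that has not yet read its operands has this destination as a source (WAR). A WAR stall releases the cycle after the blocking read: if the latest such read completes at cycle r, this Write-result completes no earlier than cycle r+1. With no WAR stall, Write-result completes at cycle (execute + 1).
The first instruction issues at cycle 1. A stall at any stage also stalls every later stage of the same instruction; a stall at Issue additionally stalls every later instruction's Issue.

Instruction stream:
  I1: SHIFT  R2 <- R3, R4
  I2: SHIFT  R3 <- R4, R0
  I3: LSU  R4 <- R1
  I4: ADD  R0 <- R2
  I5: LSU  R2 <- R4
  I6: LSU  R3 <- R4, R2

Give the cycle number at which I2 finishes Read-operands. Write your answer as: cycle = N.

cycle = 6

  I1 | 1 | 2 | 3 | 4
  I2 | 5 | 6 | 7 | 8   struct: SHIFT busy until I1 writes@4
  I3 | 6 | 7 | 8 | 9
  I4 | 7 | 8 | 10 | 11
  I5 | 10 | 11 | 12 | 13   struct: LSU busy until I3 writes@9
  I6 | 14 | 15 | 16 | 17   struct: LSU busy until I5 writes@13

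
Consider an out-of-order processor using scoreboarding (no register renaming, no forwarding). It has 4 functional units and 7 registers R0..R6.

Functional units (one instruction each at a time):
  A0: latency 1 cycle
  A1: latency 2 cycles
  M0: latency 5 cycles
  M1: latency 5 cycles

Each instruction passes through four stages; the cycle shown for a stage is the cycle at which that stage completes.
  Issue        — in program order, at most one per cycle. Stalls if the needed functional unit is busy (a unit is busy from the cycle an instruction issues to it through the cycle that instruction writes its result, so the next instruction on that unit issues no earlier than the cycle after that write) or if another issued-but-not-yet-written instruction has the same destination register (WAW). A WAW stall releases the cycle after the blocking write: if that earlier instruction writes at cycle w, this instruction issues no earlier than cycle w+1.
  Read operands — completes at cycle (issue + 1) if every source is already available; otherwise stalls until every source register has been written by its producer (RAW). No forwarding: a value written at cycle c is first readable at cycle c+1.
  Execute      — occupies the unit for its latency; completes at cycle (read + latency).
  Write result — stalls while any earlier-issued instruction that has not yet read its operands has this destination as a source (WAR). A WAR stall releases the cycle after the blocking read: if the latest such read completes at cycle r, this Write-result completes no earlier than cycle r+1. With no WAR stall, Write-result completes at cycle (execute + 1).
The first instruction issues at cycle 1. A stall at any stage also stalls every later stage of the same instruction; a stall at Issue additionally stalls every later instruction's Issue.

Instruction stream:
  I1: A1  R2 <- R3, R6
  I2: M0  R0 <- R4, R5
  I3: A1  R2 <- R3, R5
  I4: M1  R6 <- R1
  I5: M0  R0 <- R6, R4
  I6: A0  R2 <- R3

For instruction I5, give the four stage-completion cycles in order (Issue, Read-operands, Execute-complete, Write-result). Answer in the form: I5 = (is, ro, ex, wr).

I5 = (10, 15, 20, 21)

[I1] 1/2/4/5
[I2] 2/3/8/9
[I3] 6/7/9/10  (struct: A1 busy until I1 writes@5)
[I4] 7/8/13/14
[I5] 10/15/20/21  (struct: M0 busy until I2 writes@9; RAW R6: wait I4 write@14)
[I6] 11/12/13/14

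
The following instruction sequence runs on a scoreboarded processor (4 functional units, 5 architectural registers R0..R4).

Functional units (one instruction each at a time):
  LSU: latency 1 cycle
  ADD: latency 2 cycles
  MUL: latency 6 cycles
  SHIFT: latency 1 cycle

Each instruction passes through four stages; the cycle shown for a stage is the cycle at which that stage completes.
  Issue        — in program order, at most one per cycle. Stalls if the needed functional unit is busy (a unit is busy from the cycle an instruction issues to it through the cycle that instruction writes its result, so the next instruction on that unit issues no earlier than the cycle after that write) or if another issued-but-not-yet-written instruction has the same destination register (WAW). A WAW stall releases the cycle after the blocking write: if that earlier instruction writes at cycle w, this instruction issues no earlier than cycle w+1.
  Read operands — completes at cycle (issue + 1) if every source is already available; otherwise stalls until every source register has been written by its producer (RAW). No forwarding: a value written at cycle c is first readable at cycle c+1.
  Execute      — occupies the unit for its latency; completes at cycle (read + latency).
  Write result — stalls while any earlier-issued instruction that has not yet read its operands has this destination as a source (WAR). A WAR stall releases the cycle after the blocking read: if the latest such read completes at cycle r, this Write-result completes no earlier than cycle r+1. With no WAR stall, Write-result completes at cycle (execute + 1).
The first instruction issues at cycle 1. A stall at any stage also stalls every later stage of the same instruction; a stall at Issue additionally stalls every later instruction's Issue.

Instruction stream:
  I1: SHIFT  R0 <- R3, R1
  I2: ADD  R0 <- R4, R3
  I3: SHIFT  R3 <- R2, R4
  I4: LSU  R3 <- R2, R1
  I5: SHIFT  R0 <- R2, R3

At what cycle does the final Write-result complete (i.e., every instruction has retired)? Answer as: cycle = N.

cycle = 16

I1 -> (1, 2, 3, 4)
I2 -> (5, 6, 8, 9)  // WAW R0: wait I1 write@4
I3 -> (6, 7, 8, 9)
I4 -> (10, 11, 12, 13)  // WAW R3: wait I3 write@9
I5 -> (11, 14, 15, 16)  // RAW R3: wait I4 write@13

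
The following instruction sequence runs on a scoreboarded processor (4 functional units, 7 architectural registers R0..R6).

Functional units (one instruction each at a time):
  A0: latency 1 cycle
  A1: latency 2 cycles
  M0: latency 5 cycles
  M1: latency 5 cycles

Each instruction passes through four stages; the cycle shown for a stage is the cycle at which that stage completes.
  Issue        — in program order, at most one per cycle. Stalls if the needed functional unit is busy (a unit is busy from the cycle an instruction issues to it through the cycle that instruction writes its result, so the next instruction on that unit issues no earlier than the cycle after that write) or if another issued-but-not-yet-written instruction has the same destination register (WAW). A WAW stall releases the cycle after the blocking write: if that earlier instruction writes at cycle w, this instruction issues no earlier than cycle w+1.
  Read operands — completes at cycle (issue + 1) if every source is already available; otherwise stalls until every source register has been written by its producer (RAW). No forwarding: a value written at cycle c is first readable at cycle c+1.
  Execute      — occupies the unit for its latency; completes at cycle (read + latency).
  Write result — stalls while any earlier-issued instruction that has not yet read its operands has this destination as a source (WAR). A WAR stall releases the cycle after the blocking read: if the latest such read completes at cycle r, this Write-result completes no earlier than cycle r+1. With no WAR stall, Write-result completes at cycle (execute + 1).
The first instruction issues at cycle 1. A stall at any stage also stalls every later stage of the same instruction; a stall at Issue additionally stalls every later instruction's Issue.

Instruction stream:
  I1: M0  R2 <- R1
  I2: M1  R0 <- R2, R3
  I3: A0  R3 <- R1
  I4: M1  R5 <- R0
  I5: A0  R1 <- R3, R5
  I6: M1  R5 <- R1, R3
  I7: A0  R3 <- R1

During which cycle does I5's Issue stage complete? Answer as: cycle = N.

[1] issue I1 (M0)
[2] I1 read-ops · issue I2 (M1)
[3] issue I3 (A0)
[4] I3 read-ops
[5] I3 finished on A0
[7] I1 finished on M0
[8] I1→R2
[9] I2 read-ops
[10] I3→R3
[14] I2 finished on M1
[15] I2→R0
[16] issue I4 (M1)
[17] I4 read-ops · issue I5 (A0)
[22] I4 finished on M1
[23] I4→R5
[24] I5 read-ops · issue I6 (M1)
[25] I5 finished on A0
[26] I5→R1
[27] I6 read-ops · issue I7 (A0)
[28] I7 read-ops
[29] I7 finished on A0
[30] I7→R3
[32] I6 finished on M1
[33] I6→R5

cycle = 17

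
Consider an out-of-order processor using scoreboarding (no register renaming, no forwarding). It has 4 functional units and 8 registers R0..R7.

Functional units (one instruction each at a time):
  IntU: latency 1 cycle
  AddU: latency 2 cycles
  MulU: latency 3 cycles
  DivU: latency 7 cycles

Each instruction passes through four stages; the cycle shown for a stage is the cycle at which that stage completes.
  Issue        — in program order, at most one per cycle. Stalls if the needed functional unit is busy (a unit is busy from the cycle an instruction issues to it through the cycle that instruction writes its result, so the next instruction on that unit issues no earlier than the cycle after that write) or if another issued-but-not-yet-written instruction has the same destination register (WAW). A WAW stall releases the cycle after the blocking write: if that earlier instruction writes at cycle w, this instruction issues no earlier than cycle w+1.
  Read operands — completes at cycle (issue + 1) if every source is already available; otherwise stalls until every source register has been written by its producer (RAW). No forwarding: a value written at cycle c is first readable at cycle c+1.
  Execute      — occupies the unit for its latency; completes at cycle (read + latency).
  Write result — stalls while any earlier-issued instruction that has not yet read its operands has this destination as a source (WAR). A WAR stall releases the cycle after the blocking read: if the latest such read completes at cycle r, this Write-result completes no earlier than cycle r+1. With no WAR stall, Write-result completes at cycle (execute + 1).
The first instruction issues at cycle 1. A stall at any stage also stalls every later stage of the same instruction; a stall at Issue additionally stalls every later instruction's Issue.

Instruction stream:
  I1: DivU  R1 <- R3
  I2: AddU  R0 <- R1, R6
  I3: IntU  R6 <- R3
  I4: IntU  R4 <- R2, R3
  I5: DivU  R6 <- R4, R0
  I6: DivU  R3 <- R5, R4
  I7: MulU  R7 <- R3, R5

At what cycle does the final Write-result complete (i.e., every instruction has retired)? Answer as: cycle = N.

I1: IS=1 RO=2 EX=9 WR=10
I2: IS=2 RO=11 EX=13 WR=14  [RAW R1: wait I1 write@10]
I3: IS=3 RO=4 EX=5 WR=12  [WAR R6: wait I2 read@11]
I4: IS=13 RO=14 EX=15 WR=16  [struct: IntU busy until I3 writes@12]
I5: IS=14 RO=17 EX=24 WR=25  [RAW R4: wait I4 write@16]
I6: IS=26 RO=27 EX=34 WR=35  [struct: DivU busy until I5 writes@25]
I7: IS=27 RO=36 EX=39 WR=40  [RAW R3: wait I6 write@35]

cycle = 40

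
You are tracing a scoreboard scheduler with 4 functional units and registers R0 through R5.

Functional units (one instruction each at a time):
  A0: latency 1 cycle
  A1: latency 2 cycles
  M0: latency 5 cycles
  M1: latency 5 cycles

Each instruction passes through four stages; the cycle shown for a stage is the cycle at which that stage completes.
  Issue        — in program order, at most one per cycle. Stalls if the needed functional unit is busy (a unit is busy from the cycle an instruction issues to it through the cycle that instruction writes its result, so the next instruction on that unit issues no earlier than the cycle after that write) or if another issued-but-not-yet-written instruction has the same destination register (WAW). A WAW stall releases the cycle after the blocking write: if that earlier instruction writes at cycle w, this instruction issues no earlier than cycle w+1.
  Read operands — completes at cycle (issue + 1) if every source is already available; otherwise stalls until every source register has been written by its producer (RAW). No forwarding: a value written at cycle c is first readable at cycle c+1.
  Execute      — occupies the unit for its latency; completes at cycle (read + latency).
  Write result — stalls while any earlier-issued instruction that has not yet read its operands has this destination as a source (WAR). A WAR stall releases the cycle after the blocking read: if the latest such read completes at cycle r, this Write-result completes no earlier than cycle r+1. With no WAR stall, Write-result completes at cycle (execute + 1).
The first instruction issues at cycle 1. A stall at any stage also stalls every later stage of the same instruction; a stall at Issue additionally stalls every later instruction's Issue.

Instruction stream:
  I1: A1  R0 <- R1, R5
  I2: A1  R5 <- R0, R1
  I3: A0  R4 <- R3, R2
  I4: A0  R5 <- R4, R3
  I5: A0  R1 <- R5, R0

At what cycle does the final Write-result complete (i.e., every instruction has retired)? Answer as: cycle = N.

cycle = 18

1) issue 1, read 2, done 4, write 5
2) issue 6, read 7, done 9, write 10  <struct: A1 busy until I1 writes@5>
3) issue 7, read 8, done 9, write 10
4) issue 11, read 12, done 13, write 14  <struct: A0 busy until I3 writes@10>
5) issue 15, read 16, done 17, write 18  <struct: A0 busy until I4 writes@14>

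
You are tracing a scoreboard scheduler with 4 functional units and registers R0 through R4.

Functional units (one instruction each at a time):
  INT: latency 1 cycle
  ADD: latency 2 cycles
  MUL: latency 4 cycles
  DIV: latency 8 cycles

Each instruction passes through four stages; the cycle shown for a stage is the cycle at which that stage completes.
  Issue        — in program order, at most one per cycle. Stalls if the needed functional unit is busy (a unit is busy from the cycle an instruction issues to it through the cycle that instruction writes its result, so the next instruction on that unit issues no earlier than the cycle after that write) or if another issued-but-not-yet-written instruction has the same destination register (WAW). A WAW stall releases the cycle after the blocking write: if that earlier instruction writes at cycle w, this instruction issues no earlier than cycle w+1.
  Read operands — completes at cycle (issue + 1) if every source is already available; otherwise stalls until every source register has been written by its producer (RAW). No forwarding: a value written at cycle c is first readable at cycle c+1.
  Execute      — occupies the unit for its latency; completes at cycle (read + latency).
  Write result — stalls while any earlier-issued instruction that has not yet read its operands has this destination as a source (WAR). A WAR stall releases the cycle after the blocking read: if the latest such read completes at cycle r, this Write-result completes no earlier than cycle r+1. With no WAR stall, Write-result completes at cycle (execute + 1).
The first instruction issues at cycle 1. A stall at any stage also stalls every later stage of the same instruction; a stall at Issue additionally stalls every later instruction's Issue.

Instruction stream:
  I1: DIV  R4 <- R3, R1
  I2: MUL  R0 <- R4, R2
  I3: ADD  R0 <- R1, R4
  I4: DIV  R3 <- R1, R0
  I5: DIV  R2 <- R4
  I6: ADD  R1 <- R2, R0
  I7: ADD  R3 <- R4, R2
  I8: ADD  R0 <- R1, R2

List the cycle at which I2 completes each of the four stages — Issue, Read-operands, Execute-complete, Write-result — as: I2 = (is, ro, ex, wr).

I1: IS=1 RO=2 EX=10 WR=11
I2: IS=2 RO=12 EX=16 WR=17  [RAW R4: wait I1 write@11]
I3: IS=18 RO=19 EX=21 WR=22  [WAW R0: wait I2 write@17]
I4: IS=19 RO=23 EX=31 WR=32  [RAW R0: wait I3 write@22]
I5: IS=33 RO=34 EX=42 WR=43  [struct: DIV busy until I4 writes@32]
I6: IS=34 RO=44 EX=46 WR=47  [RAW R2: wait I5 write@43]
I7: IS=48 RO=49 EX=51 WR=52  [struct: ADD busy until I6 writes@47]
I8: IS=53 RO=54 EX=56 WR=57  [struct: ADD busy until I7 writes@52]

I2 = (2, 12, 16, 17)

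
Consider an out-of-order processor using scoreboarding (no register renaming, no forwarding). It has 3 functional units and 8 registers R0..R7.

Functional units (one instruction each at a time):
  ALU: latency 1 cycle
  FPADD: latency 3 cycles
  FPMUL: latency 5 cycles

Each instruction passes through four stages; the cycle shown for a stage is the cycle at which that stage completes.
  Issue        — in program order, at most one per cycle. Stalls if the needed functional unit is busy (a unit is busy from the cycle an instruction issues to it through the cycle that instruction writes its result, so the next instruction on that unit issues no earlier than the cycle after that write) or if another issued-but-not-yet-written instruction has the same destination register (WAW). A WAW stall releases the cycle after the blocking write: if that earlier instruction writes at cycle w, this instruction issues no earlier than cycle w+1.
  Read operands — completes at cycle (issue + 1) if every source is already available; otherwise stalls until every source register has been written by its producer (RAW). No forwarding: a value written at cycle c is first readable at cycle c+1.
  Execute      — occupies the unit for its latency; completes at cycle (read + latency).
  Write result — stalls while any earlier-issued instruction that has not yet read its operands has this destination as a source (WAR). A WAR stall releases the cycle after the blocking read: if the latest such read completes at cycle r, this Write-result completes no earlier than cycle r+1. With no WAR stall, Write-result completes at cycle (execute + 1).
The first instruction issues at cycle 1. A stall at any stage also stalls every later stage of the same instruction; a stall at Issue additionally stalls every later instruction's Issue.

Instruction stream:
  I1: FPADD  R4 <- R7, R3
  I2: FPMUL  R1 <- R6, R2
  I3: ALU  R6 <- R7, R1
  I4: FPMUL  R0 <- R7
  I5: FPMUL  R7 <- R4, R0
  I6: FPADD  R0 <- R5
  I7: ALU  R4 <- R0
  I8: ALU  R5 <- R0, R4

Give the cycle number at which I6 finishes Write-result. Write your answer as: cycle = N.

t=1  issue I1 (FPADD)
t=2  I1 read-ops | issue I2 (FPMUL)
t=3  I2 read-ops | issue I3 (ALU)
t=5  I1 finished on FPADD
t=6  I1→R4
t=8  I2 finished on FPMUL
t=9  I2→R1
t=10  I3 read-ops | issue I4 (FPMUL)
t=11  I3 finished on ALU | I4 read-ops
t=12  I3→R6
t=16  I4 finished on FPMUL
t=17  I4→R0
t=18  issue I5 (FPMUL)
t=19  I5 read-ops | issue I6 (FPADD)
t=20  I6 read-ops | issue I7 (ALU)
t=23  I6 finished on FPADD
t=24  I5 finished on FPMUL | I6→R0
t=25  I5→R7 | I7 read-ops
t=26  I7 finished on ALU
t=27  I7→R4
t=28  issue I8 (ALU)
t=29  I8 read-ops
t=30  I8 finished on ALU
t=31  I8→R5

cycle = 24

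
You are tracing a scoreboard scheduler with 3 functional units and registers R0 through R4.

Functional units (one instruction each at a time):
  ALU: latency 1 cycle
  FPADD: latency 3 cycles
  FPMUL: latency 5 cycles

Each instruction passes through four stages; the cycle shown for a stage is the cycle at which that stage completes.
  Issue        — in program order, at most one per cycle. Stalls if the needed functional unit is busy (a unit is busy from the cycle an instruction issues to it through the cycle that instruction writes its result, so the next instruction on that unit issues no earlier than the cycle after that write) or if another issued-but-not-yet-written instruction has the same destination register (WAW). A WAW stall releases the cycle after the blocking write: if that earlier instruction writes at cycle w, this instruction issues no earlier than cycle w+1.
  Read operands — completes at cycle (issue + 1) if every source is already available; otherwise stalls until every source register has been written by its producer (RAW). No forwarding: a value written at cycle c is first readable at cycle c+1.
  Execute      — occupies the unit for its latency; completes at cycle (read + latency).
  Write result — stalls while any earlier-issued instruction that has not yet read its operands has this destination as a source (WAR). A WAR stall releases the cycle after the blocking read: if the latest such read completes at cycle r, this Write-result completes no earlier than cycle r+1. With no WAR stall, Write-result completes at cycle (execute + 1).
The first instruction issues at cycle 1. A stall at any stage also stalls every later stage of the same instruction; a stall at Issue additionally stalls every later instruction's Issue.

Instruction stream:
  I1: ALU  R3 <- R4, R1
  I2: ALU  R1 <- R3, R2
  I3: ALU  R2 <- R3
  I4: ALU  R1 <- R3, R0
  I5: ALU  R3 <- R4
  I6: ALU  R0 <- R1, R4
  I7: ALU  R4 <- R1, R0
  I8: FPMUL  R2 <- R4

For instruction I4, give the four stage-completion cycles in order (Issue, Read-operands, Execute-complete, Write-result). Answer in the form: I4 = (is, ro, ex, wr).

I4 = (13, 14, 15, 16)

1) issue 1, read 2, done 3, write 4
2) issue 5, read 6, done 7, write 8  <struct: ALU busy until I1 writes@4>
3) issue 9, read 10, done 11, write 12  <struct: ALU busy until I2 writes@8>
4) issue 13, read 14, done 15, write 16  <struct: ALU busy until I3 writes@12>
5) issue 17, read 18, done 19, write 20  <struct: ALU busy until I4 writes@16>
6) issue 21, read 22, done 23, write 24  <struct: ALU busy until I5 writes@20>
7) issue 25, read 26, done 27, write 28  <struct: ALU busy until I6 writes@24>
8) issue 26, read 29, done 34, write 35  <RAW R4: wait I7 write@28>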